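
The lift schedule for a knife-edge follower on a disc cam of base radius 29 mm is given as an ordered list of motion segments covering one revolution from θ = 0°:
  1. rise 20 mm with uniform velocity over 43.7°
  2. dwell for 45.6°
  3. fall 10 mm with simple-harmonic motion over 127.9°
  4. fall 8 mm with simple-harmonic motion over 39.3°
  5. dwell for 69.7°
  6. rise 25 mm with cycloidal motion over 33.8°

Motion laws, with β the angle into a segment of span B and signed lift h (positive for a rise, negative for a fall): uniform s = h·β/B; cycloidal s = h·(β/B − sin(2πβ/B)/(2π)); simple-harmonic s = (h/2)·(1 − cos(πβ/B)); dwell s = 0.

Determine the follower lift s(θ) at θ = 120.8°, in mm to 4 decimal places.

seg 1 [0°–43.7°] uniform, h=20: full span → s += 20 → s = 20.0000
seg 2 [43.7°–89.3°] dwell: s stays 20.0000
seg 3 [89.3°–217.2°] simple-harmonic, h=-10: θ=120.8° here. β=31.5, B=127.9. -10/2·(1 − cos(π·0.2463)) = -1.4235 → s = 18.5765

18.5765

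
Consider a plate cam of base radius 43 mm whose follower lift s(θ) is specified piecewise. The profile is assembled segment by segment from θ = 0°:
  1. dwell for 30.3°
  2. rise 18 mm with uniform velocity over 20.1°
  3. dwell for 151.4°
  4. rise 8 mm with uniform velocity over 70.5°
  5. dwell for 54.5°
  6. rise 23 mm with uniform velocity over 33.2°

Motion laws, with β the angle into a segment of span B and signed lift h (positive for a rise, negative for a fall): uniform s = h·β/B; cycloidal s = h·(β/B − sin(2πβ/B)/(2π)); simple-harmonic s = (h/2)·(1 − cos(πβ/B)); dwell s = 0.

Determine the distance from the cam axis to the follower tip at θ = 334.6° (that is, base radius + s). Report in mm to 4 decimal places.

seg 1 [0°–30.3°] dwell: s stays 0.0000
seg 2 [30.3°–50.4°] uniform, h=18: full span → s += 18 → s = 18.0000
seg 3 [50.4°–201.8°] dwell: s stays 18.0000
seg 4 [201.8°–272.3°] uniform, h=8: full span → s += 8 → s = 26.0000
seg 5 [272.3°–326.8°] dwell: s stays 26.0000
seg 6 [326.8°–360°] uniform, h=23: θ=334.6° here. β=7.8, B=33.2. 23·7.8/33.2 = 5.4036 → s = 31.4036
radial distance = base radius + s = 43 + 31.4036 = 74.4036

74.4036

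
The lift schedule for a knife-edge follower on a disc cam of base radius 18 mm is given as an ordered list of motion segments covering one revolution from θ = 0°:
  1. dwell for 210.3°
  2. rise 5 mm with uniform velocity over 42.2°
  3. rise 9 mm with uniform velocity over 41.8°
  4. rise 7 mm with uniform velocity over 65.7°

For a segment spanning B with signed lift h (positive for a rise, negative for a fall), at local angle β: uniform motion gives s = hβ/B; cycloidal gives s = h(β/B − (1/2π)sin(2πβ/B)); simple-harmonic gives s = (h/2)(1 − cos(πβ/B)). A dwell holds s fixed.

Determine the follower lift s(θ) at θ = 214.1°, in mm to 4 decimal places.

seg 1 [0°–210.3°] dwell: s stays 0.0000
seg 2 [210.3°–252.5°] uniform, h=5: θ=214.1° here. β=3.8, B=42.2. 5·3.8/42.2 = 0.4502 → s = 0.4502

0.4502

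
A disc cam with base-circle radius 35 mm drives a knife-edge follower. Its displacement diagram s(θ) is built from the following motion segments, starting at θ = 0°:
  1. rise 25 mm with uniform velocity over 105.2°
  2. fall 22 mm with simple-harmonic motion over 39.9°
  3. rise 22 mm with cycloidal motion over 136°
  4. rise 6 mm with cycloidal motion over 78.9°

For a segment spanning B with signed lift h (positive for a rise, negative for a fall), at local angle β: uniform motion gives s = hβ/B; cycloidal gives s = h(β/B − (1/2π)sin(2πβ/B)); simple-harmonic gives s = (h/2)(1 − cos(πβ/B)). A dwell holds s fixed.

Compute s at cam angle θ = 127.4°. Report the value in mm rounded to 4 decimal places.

seg 1 [0°–105.2°] uniform, h=25: full span → s += 25 → s = 25.0000
seg 2 [105.2°–145.1°] simple-harmonic, h=-22: θ=127.4° here. β=22.2, B=39.9. -22/2·(1 − cos(π·0.5564)) = -12.9386 → s = 12.0614

12.0614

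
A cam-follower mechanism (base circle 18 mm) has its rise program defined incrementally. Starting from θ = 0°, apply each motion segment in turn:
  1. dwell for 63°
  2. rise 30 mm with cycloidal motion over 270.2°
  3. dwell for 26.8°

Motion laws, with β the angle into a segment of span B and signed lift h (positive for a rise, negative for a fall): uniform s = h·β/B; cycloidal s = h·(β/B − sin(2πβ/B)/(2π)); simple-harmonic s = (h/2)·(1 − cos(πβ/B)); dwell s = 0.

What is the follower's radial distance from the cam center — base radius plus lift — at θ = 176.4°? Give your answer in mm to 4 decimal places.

seg 1 [0°–63°] dwell: s stays 0.0000
seg 2 [63°–333.2°] cycloidal, h=30: θ=176.4° here. β=113.4, B=270.2. 30·(0.4197 − sin(2π·0.4197)/(2π)) = 10.2823 → s = 10.2823
radial distance = base radius + s = 18 + 10.2823 = 28.2823

28.2823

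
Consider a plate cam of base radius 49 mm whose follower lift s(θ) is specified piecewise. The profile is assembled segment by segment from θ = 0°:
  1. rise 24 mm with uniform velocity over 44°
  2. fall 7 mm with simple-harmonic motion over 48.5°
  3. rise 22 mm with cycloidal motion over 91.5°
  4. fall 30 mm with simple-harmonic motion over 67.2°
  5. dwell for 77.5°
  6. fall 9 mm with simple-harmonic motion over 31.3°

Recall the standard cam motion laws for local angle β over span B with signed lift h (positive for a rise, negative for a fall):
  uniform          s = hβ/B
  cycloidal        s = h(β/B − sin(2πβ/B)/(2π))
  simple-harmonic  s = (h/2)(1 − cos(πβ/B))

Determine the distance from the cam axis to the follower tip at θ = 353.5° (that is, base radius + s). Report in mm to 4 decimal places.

seg 1 [0°–44°] uniform, h=24: full span → s += 24 → s = 24.0000
seg 2 [44°–92.5°] simple-harmonic, h=-7: full span → s += -7 → s = 17.0000
seg 3 [92.5°–184°] cycloidal, h=22: full span → s += 22 → s = 39.0000
seg 4 [184°–251.2°] simple-harmonic, h=-30: full span → s += -30 → s = 9.0000
seg 5 [251.2°–328.7°] dwell: s stays 9.0000
seg 6 [328.7°–360°] simple-harmonic, h=-9: θ=353.5° here. β=24.8, B=31.3. -9/2·(1 − cos(π·0.7923)) = -8.0758 → s = 0.9242
radial distance = base radius + s = 49 + 0.9242 = 49.9242

49.9242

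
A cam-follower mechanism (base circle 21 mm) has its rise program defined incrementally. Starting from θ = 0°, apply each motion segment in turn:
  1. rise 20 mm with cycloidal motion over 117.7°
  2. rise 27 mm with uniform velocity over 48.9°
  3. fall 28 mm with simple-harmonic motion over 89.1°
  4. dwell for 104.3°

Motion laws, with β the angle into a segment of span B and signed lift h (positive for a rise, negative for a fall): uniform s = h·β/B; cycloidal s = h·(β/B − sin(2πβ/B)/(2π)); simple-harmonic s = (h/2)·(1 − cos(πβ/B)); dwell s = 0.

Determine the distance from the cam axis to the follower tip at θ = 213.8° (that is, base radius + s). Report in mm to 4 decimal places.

seg 1 [0°–117.7°] cycloidal, h=20: full span → s += 20 → s = 20.0000
seg 2 [117.7°–166.6°] uniform, h=27: full span → s += 27 → s = 47.0000
seg 3 [166.6°–255.7°] simple-harmonic, h=-28: θ=213.8° here. β=47.2, B=89.1. -28/2·(1 − cos(π·0.5297)) = -15.3062 → s = 31.6938
radial distance = base radius + s = 21 + 31.6938 = 52.6938

52.6938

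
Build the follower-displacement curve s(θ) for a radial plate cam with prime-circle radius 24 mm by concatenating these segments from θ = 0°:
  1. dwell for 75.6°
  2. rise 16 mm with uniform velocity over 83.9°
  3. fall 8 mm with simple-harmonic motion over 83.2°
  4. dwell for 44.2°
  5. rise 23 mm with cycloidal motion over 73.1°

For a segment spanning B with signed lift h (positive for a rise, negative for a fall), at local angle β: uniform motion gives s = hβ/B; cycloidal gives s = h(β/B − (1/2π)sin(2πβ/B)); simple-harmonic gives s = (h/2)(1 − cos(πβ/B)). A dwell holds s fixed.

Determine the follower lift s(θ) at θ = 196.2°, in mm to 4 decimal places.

seg 1 [0°–75.6°] dwell: s stays 0.0000
seg 2 [75.6°–159.5°] uniform, h=16: full span → s += 16 → s = 16.0000
seg 3 [159.5°–242.7°] simple-harmonic, h=-8: θ=196.2° here. β=36.7, B=83.2. -8/2·(1 − cos(π·0.4411)) = -3.2641 → s = 12.7359

12.7359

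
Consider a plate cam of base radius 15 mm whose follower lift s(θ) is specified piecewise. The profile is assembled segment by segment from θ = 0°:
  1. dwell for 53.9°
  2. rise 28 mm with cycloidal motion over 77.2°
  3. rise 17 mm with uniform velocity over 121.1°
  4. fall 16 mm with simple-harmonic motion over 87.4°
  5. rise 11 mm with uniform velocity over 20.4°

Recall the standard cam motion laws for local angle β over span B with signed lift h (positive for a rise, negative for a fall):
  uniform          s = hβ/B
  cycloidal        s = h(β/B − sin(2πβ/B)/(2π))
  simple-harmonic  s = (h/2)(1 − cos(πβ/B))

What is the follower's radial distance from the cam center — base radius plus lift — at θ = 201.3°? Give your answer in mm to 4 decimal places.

seg 1 [0°–53.9°] dwell: s stays 0.0000
seg 2 [53.9°–131.1°] cycloidal, h=28: full span → s += 28 → s = 28.0000
seg 3 [131.1°–252.2°] uniform, h=17: θ=201.3° here. β=70.2, B=121.1. 17·70.2/121.1 = 9.8547 → s = 37.8547
radial distance = base radius + s = 15 + 37.8547 = 52.8547

52.8547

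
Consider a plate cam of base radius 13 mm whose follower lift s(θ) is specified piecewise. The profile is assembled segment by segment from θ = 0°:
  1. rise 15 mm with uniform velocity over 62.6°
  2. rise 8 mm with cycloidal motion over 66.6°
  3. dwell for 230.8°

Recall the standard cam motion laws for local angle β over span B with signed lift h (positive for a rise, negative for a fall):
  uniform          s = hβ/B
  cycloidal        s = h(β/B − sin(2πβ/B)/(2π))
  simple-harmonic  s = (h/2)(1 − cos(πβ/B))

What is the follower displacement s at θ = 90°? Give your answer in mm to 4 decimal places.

seg 1 [0°–62.6°] uniform, h=15: full span → s += 15 → s = 15.0000
seg 2 [62.6°–129.2°] cycloidal, h=8: θ=90° here. β=27.4, B=66.6. 8·(0.4114 − sin(2π·0.4114)/(2π)) = 2.6186 → s = 17.6186

17.6186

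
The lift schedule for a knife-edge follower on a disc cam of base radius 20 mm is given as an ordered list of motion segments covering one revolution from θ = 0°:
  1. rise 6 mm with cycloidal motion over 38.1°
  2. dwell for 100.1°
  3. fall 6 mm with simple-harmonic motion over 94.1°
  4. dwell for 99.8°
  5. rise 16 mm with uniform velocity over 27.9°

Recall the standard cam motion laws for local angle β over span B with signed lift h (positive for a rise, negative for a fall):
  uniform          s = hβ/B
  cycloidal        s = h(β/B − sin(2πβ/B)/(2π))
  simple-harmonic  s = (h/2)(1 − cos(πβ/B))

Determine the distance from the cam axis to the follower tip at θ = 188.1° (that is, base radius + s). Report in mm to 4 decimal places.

seg 1 [0°–38.1°] cycloidal, h=6: full span → s += 6 → s = 6.0000
seg 2 [38.1°–138.2°] dwell: s stays 6.0000
seg 3 [138.2°–232.3°] simple-harmonic, h=-6: θ=188.1° here. β=49.9, B=94.1. -6/2·(1 − cos(π·0.5303)) = -3.2850 → s = 2.7150
radial distance = base radius + s = 20 + 2.7150 = 22.7150

22.7150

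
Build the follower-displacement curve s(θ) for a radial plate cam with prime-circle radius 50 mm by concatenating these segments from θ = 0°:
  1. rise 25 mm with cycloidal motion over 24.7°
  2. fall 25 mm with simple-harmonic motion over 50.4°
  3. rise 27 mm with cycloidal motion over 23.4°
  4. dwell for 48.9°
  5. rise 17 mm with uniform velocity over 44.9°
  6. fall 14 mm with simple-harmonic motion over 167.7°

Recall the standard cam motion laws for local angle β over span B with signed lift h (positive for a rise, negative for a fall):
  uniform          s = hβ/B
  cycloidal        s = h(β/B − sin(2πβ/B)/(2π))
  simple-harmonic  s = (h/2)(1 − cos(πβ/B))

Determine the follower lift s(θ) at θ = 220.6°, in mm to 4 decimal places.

seg 1 [0°–24.7°] cycloidal, h=25: full span → s += 25 → s = 25.0000
seg 2 [24.7°–75.1°] simple-harmonic, h=-25: full span → s += -25 → s = 0.0000
seg 3 [75.1°–98.5°] cycloidal, h=27: full span → s += 27 → s = 27.0000
seg 4 [98.5°–147.4°] dwell: s stays 27.0000
seg 5 [147.4°–192.3°] uniform, h=17: full span → s += 17 → s = 44.0000
seg 6 [192.3°–360°] simple-harmonic, h=-14: θ=220.6° here. β=28.3, B=167.7. -14/2·(1 − cos(π·0.1688)) = -0.9609 → s = 43.0391

43.0391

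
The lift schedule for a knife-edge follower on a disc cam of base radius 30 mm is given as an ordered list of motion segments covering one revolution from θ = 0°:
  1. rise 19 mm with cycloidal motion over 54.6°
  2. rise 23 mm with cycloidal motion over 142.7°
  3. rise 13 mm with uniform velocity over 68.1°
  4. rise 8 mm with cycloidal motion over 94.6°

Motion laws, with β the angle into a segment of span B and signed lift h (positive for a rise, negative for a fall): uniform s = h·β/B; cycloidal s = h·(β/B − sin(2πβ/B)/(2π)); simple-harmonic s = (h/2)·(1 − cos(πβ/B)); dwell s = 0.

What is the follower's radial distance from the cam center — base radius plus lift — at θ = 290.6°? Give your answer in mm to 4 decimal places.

seg 1 [0°–54.6°] cycloidal, h=19: full span → s += 19 → s = 19.0000
seg 2 [54.6°–197.3°] cycloidal, h=23: full span → s += 23 → s = 42.0000
seg 3 [197.3°–265.4°] uniform, h=13: full span → s += 13 → s = 55.0000
seg 4 [265.4°–360°] cycloidal, h=8: θ=290.6° here. β=25.2, B=94.6. 8·(0.2664 − sin(2π·0.2664)/(2π)) = 0.8646 → s = 55.8646
radial distance = base radius + s = 30 + 55.8646 = 85.8646

85.8646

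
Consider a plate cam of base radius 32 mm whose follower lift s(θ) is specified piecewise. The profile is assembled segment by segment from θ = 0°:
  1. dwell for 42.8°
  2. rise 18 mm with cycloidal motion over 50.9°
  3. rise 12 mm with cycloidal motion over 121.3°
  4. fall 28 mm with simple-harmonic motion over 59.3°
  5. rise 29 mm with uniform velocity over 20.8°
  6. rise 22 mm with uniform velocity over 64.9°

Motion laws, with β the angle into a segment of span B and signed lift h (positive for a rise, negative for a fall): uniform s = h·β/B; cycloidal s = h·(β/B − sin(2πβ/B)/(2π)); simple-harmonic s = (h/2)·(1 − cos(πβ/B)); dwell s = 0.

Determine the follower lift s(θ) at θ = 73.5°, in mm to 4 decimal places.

seg 1 [0°–42.8°] dwell: s stays 0.0000
seg 2 [42.8°–93.7°] cycloidal, h=18: θ=73.5° here. β=30.7, B=50.9. 18·(0.6031 − sin(2π·0.6031)/(2π)) = 12.5859 → s = 12.5859

12.5859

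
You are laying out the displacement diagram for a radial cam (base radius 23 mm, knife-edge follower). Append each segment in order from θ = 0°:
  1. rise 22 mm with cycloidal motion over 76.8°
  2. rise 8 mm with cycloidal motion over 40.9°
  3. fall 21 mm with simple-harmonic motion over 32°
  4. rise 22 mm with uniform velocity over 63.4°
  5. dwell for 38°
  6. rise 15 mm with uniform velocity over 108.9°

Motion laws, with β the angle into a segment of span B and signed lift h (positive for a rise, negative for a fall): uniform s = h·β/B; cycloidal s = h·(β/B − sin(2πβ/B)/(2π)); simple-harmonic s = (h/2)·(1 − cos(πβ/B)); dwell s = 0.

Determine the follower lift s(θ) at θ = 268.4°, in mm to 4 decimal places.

seg 1 [0°–76.8°] cycloidal, h=22: full span → s += 22 → s = 22.0000
seg 2 [76.8°–117.7°] cycloidal, h=8: full span → s += 8 → s = 30.0000
seg 3 [117.7°–149.7°] simple-harmonic, h=-21: full span → s += -21 → s = 9.0000
seg 4 [149.7°–213.1°] uniform, h=22: full span → s += 22 → s = 31.0000
seg 5 [213.1°–251.1°] dwell: s stays 31.0000
seg 6 [251.1°–360°] uniform, h=15: θ=268.4° here. β=17.3, B=108.9. 15·17.3/108.9 = 2.3829 → s = 33.3829

33.3829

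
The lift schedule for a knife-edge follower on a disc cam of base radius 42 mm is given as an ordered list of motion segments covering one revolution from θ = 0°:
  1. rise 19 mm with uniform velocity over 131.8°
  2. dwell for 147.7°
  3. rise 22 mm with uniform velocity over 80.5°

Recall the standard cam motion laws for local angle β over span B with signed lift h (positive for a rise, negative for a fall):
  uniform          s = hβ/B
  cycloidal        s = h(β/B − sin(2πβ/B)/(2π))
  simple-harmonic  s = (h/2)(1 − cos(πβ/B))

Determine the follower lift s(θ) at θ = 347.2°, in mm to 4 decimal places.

seg 1 [0°–131.8°] uniform, h=19: full span → s += 19 → s = 19.0000
seg 2 [131.8°–279.5°] dwell: s stays 19.0000
seg 3 [279.5°–360°] uniform, h=22: θ=347.2° here. β=67.7, B=80.5. 22·67.7/80.5 = 18.5019 → s = 37.5019

37.5019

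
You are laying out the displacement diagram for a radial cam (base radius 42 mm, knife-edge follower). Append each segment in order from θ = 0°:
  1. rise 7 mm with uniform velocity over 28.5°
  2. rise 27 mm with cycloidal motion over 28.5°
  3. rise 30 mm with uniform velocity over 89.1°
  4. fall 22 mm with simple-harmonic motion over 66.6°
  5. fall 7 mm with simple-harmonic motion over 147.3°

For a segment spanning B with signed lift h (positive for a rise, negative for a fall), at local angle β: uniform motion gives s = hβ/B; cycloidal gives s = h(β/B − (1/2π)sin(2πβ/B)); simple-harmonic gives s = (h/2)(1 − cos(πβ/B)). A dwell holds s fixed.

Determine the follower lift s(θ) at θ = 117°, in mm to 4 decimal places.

seg 1 [0°–28.5°] uniform, h=7: full span → s += 7 → s = 7.0000
seg 2 [28.5°–57°] cycloidal, h=27: full span → s += 27 → s = 34.0000
seg 3 [57°–146.1°] uniform, h=30: θ=117° here. β=60, B=89.1. 30·60/89.1 = 20.2020 → s = 54.2020

54.2020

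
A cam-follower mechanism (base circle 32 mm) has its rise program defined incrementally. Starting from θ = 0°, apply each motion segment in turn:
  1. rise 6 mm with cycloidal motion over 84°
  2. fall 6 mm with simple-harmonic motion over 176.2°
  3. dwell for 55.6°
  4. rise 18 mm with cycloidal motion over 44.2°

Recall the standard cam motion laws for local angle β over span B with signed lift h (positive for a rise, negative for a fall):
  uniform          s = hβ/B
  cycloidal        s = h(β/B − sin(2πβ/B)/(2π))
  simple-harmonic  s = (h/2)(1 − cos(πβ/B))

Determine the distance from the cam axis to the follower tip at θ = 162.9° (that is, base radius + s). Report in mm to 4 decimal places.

seg 1 [0°–84°] cycloidal, h=6: full span → s += 6 → s = 6.0000
seg 2 [84°–260.2°] simple-harmonic, h=-6: θ=162.9° here. β=78.9, B=176.2. -6/2·(1 − cos(π·0.4478)) = -2.5101 → s = 3.4899
radial distance = base radius + s = 32 + 3.4899 = 35.4899

35.4899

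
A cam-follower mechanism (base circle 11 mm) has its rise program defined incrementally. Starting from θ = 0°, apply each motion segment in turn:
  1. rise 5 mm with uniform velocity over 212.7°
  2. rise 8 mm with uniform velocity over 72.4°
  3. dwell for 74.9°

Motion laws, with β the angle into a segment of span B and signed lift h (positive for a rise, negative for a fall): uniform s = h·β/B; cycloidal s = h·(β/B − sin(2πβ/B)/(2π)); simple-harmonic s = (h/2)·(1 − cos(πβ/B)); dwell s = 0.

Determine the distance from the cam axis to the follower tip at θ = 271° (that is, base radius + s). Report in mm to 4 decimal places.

seg 1 [0°–212.7°] uniform, h=5: full span → s += 5 → s = 5.0000
seg 2 [212.7°–285.1°] uniform, h=8: θ=271° here. β=58.3, B=72.4. 8·58.3/72.4 = 6.4420 → s = 11.4420
radial distance = base radius + s = 11 + 11.4420 = 22.4420

22.4420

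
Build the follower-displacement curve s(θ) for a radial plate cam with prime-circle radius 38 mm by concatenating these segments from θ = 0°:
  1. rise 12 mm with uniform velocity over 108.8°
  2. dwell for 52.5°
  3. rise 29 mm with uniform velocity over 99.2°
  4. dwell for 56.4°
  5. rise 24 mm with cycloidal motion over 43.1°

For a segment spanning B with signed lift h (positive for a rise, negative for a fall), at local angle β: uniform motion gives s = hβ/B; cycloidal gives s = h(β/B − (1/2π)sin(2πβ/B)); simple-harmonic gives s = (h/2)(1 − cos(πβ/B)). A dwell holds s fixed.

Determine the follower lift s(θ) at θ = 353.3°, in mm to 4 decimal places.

seg 1 [0°–108.8°] uniform, h=12: full span → s += 12 → s = 12.0000
seg 2 [108.8°–161.3°] dwell: s stays 12.0000
seg 3 [161.3°–260.5°] uniform, h=29: full span → s += 29 → s = 41.0000
seg 4 [260.5°–316.9°] dwell: s stays 41.0000
seg 5 [316.9°–360°] cycloidal, h=24: θ=353.3° here. β=36.4, B=43.1. 24·(0.8445 − sin(2π·0.8445)/(2π)) = 23.4344 → s = 64.4344

64.4344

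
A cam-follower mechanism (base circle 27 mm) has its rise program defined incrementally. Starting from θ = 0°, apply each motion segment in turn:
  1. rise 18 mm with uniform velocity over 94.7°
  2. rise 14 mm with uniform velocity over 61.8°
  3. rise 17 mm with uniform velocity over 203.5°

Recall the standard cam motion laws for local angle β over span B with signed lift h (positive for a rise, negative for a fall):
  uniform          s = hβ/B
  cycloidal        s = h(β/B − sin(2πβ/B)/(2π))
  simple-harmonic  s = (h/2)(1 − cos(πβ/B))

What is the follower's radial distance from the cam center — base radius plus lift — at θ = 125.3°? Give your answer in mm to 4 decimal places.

seg 1 [0°–94.7°] uniform, h=18: full span → s += 18 → s = 18.0000
seg 2 [94.7°–156.5°] uniform, h=14: θ=125.3° here. β=30.6, B=61.8. 14·30.6/61.8 = 6.9320 → s = 24.9320
radial distance = base radius + s = 27 + 24.9320 = 51.9320

51.9320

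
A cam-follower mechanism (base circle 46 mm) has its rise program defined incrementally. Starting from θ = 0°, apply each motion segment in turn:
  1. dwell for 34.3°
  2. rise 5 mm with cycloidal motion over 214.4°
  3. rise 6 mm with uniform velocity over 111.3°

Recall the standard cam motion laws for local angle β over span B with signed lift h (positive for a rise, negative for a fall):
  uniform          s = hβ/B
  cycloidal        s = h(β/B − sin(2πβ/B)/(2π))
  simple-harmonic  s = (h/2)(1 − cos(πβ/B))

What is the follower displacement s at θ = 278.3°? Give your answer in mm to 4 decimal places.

seg 1 [0°–34.3°] dwell: s stays 0.0000
seg 2 [34.3°–248.7°] cycloidal, h=5: full span → s += 5 → s = 5.0000
seg 3 [248.7°–360°] uniform, h=6: θ=278.3° here. β=29.6, B=111.3. 6·29.6/111.3 = 1.5957 → s = 6.5957

6.5957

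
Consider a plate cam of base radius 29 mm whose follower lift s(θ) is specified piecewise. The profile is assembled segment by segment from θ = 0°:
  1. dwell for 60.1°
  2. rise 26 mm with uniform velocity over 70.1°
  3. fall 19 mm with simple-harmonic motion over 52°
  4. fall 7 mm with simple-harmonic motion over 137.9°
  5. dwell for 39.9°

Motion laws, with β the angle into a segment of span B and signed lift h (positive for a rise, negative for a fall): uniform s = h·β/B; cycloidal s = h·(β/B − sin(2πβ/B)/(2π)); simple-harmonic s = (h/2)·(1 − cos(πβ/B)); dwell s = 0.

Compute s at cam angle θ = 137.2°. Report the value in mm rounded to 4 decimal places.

seg 1 [0°–60.1°] dwell: s stays 0.0000
seg 2 [60.1°–130.2°] uniform, h=26: full span → s += 26 → s = 26.0000
seg 3 [130.2°–182.2°] simple-harmonic, h=-19: θ=137.2° here. β=7, B=52. -19/2·(1 − cos(π·0.1346)) = -0.8370 → s = 25.1630

25.1630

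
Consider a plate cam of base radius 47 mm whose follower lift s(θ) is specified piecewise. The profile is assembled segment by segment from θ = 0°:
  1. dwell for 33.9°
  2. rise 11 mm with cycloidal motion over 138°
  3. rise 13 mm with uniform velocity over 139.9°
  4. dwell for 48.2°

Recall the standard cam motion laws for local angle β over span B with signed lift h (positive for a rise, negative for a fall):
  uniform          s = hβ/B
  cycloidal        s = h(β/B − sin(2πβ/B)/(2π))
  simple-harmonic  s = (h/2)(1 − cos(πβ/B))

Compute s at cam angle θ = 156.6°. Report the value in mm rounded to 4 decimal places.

seg 1 [0°–33.9°] dwell: s stays 0.0000
seg 2 [33.9°–171.9°] cycloidal, h=11: θ=156.6° here. β=122.7, B=138. 11·(0.8891 − sin(2π·0.8891)/(2π)) = 10.9037 → s = 10.9037

10.9037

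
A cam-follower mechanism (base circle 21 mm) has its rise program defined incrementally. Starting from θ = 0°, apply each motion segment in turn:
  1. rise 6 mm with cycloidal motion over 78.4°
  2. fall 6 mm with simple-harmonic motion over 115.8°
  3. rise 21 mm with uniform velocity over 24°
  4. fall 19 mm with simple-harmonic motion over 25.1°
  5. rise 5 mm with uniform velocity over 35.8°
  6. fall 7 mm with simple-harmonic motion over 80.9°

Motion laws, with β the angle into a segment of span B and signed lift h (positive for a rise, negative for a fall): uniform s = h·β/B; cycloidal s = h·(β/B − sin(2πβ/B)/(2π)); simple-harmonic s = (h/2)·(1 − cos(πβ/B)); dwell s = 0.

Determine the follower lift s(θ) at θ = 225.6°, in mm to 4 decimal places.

seg 1 [0°–78.4°] cycloidal, h=6: full span → s += 6 → s = 6.0000
seg 2 [78.4°–194.2°] simple-harmonic, h=-6: full span → s += -6 → s = 0.0000
seg 3 [194.2°–218.2°] uniform, h=21: full span → s += 21 → s = 21.0000
seg 4 [218.2°–243.3°] simple-harmonic, h=-19: θ=225.6° here. β=7.4, B=25.1. -19/2·(1 − cos(π·0.2948)) = -3.7917 → s = 17.2083

17.2083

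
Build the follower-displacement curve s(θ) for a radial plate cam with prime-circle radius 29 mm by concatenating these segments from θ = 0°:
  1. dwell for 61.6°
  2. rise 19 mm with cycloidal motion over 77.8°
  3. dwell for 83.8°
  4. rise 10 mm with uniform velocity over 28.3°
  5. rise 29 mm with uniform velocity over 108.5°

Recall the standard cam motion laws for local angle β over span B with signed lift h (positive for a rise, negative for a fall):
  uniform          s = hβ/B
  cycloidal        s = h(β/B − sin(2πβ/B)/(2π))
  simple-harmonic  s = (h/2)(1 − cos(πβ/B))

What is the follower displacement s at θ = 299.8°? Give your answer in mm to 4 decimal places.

seg 1 [0°–61.6°] dwell: s stays 0.0000
seg 2 [61.6°–139.4°] cycloidal, h=19: full span → s += 19 → s = 19.0000
seg 3 [139.4°–223.2°] dwell: s stays 19.0000
seg 4 [223.2°–251.5°] uniform, h=10: full span → s += 10 → s = 29.0000
seg 5 [251.5°–360°] uniform, h=29: θ=299.8° here. β=48.3, B=108.5. 29·48.3/108.5 = 12.9097 → s = 41.9097

41.9097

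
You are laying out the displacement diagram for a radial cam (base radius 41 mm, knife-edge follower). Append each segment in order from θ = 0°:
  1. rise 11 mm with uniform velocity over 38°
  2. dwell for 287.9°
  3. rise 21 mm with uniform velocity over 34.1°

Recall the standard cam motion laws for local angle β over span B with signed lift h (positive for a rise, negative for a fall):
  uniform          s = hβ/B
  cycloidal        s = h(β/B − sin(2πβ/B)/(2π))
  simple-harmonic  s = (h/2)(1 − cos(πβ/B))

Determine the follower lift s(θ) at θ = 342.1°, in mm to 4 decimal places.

seg 1 [0°–38°] uniform, h=11: full span → s += 11 → s = 11.0000
seg 2 [38°–325.9°] dwell: s stays 11.0000
seg 3 [325.9°–360°] uniform, h=21: θ=342.1° here. β=16.2, B=34.1. 21·16.2/34.1 = 9.9765 → s = 20.9765

20.9765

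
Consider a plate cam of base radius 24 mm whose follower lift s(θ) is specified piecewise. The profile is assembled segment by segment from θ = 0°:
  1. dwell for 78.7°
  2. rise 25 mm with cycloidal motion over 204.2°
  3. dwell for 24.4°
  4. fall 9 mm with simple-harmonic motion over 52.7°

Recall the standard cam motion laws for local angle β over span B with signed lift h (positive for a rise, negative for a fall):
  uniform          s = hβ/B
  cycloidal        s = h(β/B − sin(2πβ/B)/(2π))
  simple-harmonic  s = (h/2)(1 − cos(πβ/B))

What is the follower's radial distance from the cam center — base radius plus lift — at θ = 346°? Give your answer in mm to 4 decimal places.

seg 1 [0°–78.7°] dwell: s stays 0.0000
seg 2 [78.7°–282.9°] cycloidal, h=25: full span → s += 25 → s = 25.0000
seg 3 [282.9°–307.3°] dwell: s stays 25.0000
seg 4 [307.3°–360°] simple-harmonic, h=-9: θ=346° here. β=38.7, B=52.7. -9/2·(1 − cos(π·0.7343)) = -7.5217 → s = 17.4783
radial distance = base radius + s = 24 + 17.4783 = 41.4783

41.4783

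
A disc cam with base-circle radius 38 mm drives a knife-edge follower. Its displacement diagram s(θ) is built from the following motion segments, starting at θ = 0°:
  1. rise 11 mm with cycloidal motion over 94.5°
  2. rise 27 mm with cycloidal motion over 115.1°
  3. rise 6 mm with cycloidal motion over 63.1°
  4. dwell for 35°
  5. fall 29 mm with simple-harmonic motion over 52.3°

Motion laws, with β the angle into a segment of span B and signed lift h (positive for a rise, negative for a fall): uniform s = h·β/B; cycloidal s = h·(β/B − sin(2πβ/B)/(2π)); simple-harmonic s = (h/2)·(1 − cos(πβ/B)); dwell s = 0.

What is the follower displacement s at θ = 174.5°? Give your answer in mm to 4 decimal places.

seg 1 [0°–94.5°] cycloidal, h=11: full span → s += 11 → s = 11.0000
seg 2 [94.5°–209.6°] cycloidal, h=27: θ=174.5° here. β=80, B=115.1. 27·(0.6950 − sin(2π·0.6950)/(2π)) = 22.8099 → s = 33.8099

33.8099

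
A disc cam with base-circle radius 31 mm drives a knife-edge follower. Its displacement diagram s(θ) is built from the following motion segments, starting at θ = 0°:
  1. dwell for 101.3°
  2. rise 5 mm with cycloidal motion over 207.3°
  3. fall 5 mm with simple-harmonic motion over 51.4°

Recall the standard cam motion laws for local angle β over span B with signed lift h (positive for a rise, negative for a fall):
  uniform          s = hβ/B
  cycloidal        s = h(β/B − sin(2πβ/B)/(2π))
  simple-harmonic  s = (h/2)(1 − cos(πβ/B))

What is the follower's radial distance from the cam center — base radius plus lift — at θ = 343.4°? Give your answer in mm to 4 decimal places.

seg 1 [0°–101.3°] dwell: s stays 0.0000
seg 2 [101.3°–308.6°] cycloidal, h=5: full span → s += 5 → s = 5.0000
seg 3 [308.6°–360°] simple-harmonic, h=-5: θ=343.4° here. β=34.8, B=51.4. -5/2·(1 − cos(π·0.6770)) = -3.8199 → s = 1.1801
radial distance = base radius + s = 31 + 1.1801 = 32.1801

32.1801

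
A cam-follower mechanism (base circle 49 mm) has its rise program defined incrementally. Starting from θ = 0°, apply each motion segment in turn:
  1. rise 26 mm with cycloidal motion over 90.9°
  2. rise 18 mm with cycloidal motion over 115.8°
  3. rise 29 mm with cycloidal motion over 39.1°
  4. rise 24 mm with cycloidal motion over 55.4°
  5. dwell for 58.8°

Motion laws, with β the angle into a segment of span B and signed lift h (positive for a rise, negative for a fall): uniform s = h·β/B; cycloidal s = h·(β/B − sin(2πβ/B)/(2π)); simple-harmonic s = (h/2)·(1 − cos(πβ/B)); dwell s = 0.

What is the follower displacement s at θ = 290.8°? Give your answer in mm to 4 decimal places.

seg 1 [0°–90.9°] cycloidal, h=26: full span → s += 26 → s = 26.0000
seg 2 [90.9°–206.7°] cycloidal, h=18: full span → s += 18 → s = 44.0000
seg 3 [206.7°–245.8°] cycloidal, h=29: full span → s += 29 → s = 73.0000
seg 4 [245.8°–301.2°] cycloidal, h=24: θ=290.8° here. β=45, B=55.4. 24·(0.8123 − sin(2π·0.8123)/(2π)) = 23.0256 → s = 96.0256

96.0256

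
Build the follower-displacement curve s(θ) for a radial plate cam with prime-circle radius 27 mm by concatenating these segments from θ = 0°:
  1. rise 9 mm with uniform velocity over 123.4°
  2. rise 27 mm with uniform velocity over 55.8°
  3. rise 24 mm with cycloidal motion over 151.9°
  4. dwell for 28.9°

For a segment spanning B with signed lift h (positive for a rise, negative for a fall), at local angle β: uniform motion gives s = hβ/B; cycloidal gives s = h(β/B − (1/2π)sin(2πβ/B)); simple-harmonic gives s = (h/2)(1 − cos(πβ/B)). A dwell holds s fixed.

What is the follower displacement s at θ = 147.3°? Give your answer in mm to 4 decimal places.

seg 1 [0°–123.4°] uniform, h=9: full span → s += 9 → s = 9.0000
seg 2 [123.4°–179.2°] uniform, h=27: θ=147.3° here. β=23.9, B=55.8. 27·23.9/55.8 = 11.5645 → s = 20.5645

20.5645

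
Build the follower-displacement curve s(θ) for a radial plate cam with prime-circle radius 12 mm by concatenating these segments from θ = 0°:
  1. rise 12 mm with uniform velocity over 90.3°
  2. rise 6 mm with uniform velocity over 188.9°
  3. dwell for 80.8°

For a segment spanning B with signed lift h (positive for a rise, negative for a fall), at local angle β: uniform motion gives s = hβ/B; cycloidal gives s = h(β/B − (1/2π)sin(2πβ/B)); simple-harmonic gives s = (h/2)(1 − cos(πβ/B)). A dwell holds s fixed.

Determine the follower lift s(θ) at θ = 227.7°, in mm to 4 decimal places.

seg 1 [0°–90.3°] uniform, h=12: full span → s += 12 → s = 12.0000
seg 2 [90.3°–279.2°] uniform, h=6: θ=227.7° here. β=137.4, B=188.9. 6·137.4/188.9 = 4.3642 → s = 16.3642

16.3642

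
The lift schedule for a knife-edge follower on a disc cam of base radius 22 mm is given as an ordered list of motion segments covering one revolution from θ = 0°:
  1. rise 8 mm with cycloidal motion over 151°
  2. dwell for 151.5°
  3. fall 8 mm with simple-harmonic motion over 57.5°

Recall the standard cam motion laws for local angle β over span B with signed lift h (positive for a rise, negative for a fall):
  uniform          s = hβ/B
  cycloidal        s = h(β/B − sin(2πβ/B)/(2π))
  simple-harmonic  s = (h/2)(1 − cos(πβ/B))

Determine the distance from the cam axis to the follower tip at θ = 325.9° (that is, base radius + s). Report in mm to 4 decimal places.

seg 1 [0°–151°] cycloidal, h=8: full span → s += 8 → s = 8.0000
seg 2 [151°–302.5°] dwell: s stays 8.0000
seg 3 [302.5°–360°] simple-harmonic, h=-8: θ=325.9° here. β=23.4, B=57.5. -8/2·(1 − cos(π·0.4070)) = -2.8474 → s = 5.1526
radial distance = base radius + s = 22 + 5.1526 = 27.1526

27.1526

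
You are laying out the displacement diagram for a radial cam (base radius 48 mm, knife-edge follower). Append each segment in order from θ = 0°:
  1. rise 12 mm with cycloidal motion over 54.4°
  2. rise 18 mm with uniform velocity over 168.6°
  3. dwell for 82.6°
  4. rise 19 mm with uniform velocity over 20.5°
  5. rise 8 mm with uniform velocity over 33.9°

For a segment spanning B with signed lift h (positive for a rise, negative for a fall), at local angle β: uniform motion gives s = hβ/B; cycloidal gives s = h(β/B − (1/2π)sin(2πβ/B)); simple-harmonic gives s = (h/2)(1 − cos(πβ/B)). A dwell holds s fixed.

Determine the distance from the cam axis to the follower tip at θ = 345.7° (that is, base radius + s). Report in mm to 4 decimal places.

seg 1 [0°–54.4°] cycloidal, h=12: full span → s += 12 → s = 12.0000
seg 2 [54.4°–223°] uniform, h=18: full span → s += 18 → s = 30.0000
seg 3 [223°–305.6°] dwell: s stays 30.0000
seg 4 [305.6°–326.1°] uniform, h=19: full span → s += 19 → s = 49.0000
seg 5 [326.1°–360°] uniform, h=8: θ=345.7° here. β=19.6, B=33.9. 8·19.6/33.9 = 4.6254 → s = 53.6254
radial distance = base radius + s = 48 + 53.6254 = 101.6254

101.6254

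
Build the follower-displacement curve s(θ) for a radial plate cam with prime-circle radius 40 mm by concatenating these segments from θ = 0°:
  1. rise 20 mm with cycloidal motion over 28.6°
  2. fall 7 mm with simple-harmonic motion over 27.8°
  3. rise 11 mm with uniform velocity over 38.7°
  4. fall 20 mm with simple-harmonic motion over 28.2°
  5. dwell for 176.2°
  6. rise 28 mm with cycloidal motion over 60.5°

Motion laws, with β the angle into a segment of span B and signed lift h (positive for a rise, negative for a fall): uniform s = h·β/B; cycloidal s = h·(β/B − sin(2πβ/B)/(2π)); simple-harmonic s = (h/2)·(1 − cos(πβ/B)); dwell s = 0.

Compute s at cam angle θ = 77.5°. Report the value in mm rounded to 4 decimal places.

seg 1 [0°–28.6°] cycloidal, h=20: full span → s += 20 → s = 20.0000
seg 2 [28.6°–56.4°] simple-harmonic, h=-7: full span → s += -7 → s = 13.0000
seg 3 [56.4°–95.1°] uniform, h=11: θ=77.5° here. β=21.1, B=38.7. 11·21.1/38.7 = 5.9974 → s = 18.9974

18.9974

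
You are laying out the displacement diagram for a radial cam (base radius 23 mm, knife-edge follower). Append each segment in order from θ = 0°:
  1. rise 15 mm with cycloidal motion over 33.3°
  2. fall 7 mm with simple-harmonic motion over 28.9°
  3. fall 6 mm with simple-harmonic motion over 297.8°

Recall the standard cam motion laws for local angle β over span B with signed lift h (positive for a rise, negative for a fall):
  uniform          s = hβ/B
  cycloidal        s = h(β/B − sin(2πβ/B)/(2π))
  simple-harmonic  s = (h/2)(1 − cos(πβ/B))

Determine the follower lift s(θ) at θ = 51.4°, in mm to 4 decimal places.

seg 1 [0°–33.3°] cycloidal, h=15: full span → s += 15 → s = 15.0000
seg 2 [33.3°–62.2°] simple-harmonic, h=-7: θ=51.4° here. β=18.1, B=28.9. -7/2·(1 − cos(π·0.6263)) = -4.8526 → s = 10.1474

10.1474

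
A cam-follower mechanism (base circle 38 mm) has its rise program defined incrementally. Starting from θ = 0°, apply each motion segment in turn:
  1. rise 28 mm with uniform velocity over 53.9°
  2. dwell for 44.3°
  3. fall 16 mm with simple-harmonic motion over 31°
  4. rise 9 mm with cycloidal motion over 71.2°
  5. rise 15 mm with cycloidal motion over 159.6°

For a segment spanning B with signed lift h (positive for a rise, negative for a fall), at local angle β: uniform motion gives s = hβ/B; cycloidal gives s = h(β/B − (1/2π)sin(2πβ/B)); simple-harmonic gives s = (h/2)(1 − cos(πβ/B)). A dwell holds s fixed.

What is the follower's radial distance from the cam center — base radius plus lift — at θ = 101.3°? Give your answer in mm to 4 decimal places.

seg 1 [0°–53.9°] uniform, h=28: full span → s += 28 → s = 28.0000
seg 2 [53.9°–98.2°] dwell: s stays 28.0000
seg 3 [98.2°–129.2°] simple-harmonic, h=-16: θ=101.3° here. β=3.1, B=31. -16/2·(1 − cos(π·0.1000)) = -0.3915 → s = 27.6085
radial distance = base radius + s = 38 + 27.6085 = 65.6085

65.6085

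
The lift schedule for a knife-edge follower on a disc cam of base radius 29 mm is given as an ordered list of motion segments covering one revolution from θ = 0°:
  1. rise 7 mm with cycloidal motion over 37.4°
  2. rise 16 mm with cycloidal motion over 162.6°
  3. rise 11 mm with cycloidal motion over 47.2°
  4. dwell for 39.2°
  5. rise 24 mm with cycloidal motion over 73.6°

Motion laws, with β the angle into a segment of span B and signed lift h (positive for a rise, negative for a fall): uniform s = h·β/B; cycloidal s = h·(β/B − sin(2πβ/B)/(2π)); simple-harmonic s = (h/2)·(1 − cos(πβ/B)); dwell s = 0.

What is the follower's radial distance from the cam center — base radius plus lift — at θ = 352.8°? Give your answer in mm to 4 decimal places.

seg 1 [0°–37.4°] cycloidal, h=7: full span → s += 7 → s = 7.0000
seg 2 [37.4°–200°] cycloidal, h=16: full span → s += 16 → s = 23.0000
seg 3 [200°–247.2°] cycloidal, h=11: full span → s += 11 → s = 34.0000
seg 4 [247.2°–286.4°] dwell: s stays 34.0000
seg 5 [286.4°–360°] cycloidal, h=24: θ=352.8° here. β=66.4, B=73.6. 24·(0.9022 − sin(2π·0.9022)/(2π)) = 23.8549 → s = 57.8549
radial distance = base radius + s = 29 + 57.8549 = 86.8549

86.8549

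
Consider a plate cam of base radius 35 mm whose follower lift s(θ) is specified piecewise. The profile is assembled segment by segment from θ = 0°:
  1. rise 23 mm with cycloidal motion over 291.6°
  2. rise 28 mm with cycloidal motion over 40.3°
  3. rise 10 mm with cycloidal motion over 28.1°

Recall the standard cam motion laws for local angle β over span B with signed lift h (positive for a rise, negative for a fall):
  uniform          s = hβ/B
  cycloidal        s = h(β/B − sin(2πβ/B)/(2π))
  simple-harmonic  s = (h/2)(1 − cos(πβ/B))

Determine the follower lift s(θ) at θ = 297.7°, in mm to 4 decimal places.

seg 1 [0°–291.6°] cycloidal, h=23: full span → s += 23 → s = 23.0000
seg 2 [291.6°–331.9°] cycloidal, h=28: θ=297.7° here. β=6.1, B=40.3. 28·(0.1514 − sin(2π·0.1514)/(2π)) = 0.6106 → s = 23.6106

23.6106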